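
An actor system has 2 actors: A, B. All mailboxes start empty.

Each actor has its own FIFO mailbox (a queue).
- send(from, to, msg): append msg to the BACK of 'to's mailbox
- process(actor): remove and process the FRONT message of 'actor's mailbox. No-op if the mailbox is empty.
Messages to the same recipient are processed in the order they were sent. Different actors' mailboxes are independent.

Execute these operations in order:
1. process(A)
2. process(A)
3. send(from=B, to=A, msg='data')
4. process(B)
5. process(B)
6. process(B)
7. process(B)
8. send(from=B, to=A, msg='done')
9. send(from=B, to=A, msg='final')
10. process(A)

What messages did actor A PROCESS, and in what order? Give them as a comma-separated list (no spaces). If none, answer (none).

Answer: data

Derivation:
After 1 (process(A)): A:[] B:[]
After 2 (process(A)): A:[] B:[]
After 3 (send(from=B, to=A, msg='data')): A:[data] B:[]
After 4 (process(B)): A:[data] B:[]
After 5 (process(B)): A:[data] B:[]
After 6 (process(B)): A:[data] B:[]
After 7 (process(B)): A:[data] B:[]
After 8 (send(from=B, to=A, msg='done')): A:[data,done] B:[]
After 9 (send(from=B, to=A, msg='final')): A:[data,done,final] B:[]
After 10 (process(A)): A:[done,final] B:[]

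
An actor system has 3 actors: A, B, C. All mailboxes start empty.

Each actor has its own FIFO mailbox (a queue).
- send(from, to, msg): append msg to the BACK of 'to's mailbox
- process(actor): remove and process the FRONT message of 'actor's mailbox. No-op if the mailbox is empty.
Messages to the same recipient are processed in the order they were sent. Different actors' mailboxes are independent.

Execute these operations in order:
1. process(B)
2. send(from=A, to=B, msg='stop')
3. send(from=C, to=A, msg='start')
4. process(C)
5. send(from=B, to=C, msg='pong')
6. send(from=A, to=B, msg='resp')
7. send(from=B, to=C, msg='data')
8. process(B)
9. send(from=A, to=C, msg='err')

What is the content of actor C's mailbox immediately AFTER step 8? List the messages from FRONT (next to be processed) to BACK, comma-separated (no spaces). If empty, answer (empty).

After 1 (process(B)): A:[] B:[] C:[]
After 2 (send(from=A, to=B, msg='stop')): A:[] B:[stop] C:[]
After 3 (send(from=C, to=A, msg='start')): A:[start] B:[stop] C:[]
After 4 (process(C)): A:[start] B:[stop] C:[]
After 5 (send(from=B, to=C, msg='pong')): A:[start] B:[stop] C:[pong]
After 6 (send(from=A, to=B, msg='resp')): A:[start] B:[stop,resp] C:[pong]
After 7 (send(from=B, to=C, msg='data')): A:[start] B:[stop,resp] C:[pong,data]
After 8 (process(B)): A:[start] B:[resp] C:[pong,data]

pong,data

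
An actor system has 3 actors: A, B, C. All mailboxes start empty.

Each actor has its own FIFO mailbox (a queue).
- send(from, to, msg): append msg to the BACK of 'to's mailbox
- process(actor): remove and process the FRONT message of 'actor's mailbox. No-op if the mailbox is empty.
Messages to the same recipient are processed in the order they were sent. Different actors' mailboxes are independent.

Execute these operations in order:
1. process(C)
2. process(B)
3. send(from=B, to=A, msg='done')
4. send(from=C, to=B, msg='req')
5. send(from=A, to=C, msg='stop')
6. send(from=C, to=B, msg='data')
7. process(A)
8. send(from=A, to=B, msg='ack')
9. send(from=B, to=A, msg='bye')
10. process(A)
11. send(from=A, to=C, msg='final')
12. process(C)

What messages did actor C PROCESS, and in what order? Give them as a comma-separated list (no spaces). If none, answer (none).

After 1 (process(C)): A:[] B:[] C:[]
After 2 (process(B)): A:[] B:[] C:[]
After 3 (send(from=B, to=A, msg='done')): A:[done] B:[] C:[]
After 4 (send(from=C, to=B, msg='req')): A:[done] B:[req] C:[]
After 5 (send(from=A, to=C, msg='stop')): A:[done] B:[req] C:[stop]
After 6 (send(from=C, to=B, msg='data')): A:[done] B:[req,data] C:[stop]
After 7 (process(A)): A:[] B:[req,data] C:[stop]
After 8 (send(from=A, to=B, msg='ack')): A:[] B:[req,data,ack] C:[stop]
After 9 (send(from=B, to=A, msg='bye')): A:[bye] B:[req,data,ack] C:[stop]
After 10 (process(A)): A:[] B:[req,data,ack] C:[stop]
After 11 (send(from=A, to=C, msg='final')): A:[] B:[req,data,ack] C:[stop,final]
After 12 (process(C)): A:[] B:[req,data,ack] C:[final]

Answer: stop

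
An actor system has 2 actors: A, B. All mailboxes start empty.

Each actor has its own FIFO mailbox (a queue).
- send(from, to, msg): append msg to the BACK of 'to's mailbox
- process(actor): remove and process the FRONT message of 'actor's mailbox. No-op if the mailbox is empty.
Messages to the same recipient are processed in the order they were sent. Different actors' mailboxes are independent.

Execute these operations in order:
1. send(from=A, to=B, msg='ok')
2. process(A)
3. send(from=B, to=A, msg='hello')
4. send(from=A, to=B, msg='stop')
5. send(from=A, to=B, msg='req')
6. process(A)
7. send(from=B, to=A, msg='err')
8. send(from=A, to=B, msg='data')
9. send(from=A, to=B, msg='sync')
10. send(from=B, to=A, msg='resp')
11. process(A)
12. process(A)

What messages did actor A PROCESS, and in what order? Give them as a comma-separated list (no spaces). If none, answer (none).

After 1 (send(from=A, to=B, msg='ok')): A:[] B:[ok]
After 2 (process(A)): A:[] B:[ok]
After 3 (send(from=B, to=A, msg='hello')): A:[hello] B:[ok]
After 4 (send(from=A, to=B, msg='stop')): A:[hello] B:[ok,stop]
After 5 (send(from=A, to=B, msg='req')): A:[hello] B:[ok,stop,req]
After 6 (process(A)): A:[] B:[ok,stop,req]
After 7 (send(from=B, to=A, msg='err')): A:[err] B:[ok,stop,req]
After 8 (send(from=A, to=B, msg='data')): A:[err] B:[ok,stop,req,data]
After 9 (send(from=A, to=B, msg='sync')): A:[err] B:[ok,stop,req,data,sync]
After 10 (send(from=B, to=A, msg='resp')): A:[err,resp] B:[ok,stop,req,data,sync]
After 11 (process(A)): A:[resp] B:[ok,stop,req,data,sync]
After 12 (process(A)): A:[] B:[ok,stop,req,data,sync]

Answer: hello,err,resp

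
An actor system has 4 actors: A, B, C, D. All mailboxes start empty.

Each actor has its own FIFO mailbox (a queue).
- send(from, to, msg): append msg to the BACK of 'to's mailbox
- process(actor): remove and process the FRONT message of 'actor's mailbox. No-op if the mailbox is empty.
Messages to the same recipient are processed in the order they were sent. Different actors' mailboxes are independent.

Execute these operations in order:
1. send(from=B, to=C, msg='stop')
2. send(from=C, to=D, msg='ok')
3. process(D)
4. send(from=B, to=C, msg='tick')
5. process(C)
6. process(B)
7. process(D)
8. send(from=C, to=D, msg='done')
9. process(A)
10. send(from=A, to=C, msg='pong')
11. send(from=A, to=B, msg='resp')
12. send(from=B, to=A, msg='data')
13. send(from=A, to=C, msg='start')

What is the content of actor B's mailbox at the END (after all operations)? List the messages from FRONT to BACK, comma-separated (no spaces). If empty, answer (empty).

Answer: resp

Derivation:
After 1 (send(from=B, to=C, msg='stop')): A:[] B:[] C:[stop] D:[]
After 2 (send(from=C, to=D, msg='ok')): A:[] B:[] C:[stop] D:[ok]
After 3 (process(D)): A:[] B:[] C:[stop] D:[]
After 4 (send(from=B, to=C, msg='tick')): A:[] B:[] C:[stop,tick] D:[]
After 5 (process(C)): A:[] B:[] C:[tick] D:[]
After 6 (process(B)): A:[] B:[] C:[tick] D:[]
After 7 (process(D)): A:[] B:[] C:[tick] D:[]
After 8 (send(from=C, to=D, msg='done')): A:[] B:[] C:[tick] D:[done]
After 9 (process(A)): A:[] B:[] C:[tick] D:[done]
After 10 (send(from=A, to=C, msg='pong')): A:[] B:[] C:[tick,pong] D:[done]
After 11 (send(from=A, to=B, msg='resp')): A:[] B:[resp] C:[tick,pong] D:[done]
After 12 (send(from=B, to=A, msg='data')): A:[data] B:[resp] C:[tick,pong] D:[done]
After 13 (send(from=A, to=C, msg='start')): A:[data] B:[resp] C:[tick,pong,start] D:[done]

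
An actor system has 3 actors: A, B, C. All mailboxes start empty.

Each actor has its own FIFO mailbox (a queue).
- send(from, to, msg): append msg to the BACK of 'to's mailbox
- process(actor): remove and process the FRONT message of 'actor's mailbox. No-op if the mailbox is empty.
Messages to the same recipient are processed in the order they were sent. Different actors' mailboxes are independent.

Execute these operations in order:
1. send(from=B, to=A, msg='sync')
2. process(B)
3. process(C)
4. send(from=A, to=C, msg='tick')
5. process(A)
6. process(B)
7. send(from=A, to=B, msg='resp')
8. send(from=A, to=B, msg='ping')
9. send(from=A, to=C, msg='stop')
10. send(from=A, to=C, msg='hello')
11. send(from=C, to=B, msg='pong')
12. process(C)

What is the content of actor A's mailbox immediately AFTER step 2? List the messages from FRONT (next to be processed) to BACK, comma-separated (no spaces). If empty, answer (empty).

After 1 (send(from=B, to=A, msg='sync')): A:[sync] B:[] C:[]
After 2 (process(B)): A:[sync] B:[] C:[]

sync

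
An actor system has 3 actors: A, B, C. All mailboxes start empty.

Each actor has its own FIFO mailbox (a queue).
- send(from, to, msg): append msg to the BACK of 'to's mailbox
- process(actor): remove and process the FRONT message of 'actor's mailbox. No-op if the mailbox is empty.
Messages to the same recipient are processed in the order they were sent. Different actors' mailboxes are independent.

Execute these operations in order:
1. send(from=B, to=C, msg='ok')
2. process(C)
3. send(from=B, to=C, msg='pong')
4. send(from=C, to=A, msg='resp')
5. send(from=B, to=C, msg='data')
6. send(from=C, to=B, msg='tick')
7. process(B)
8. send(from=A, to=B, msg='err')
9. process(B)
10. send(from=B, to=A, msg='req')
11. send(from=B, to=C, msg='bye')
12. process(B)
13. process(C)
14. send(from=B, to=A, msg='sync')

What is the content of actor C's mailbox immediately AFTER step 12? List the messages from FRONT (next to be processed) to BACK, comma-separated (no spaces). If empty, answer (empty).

After 1 (send(from=B, to=C, msg='ok')): A:[] B:[] C:[ok]
After 2 (process(C)): A:[] B:[] C:[]
After 3 (send(from=B, to=C, msg='pong')): A:[] B:[] C:[pong]
After 4 (send(from=C, to=A, msg='resp')): A:[resp] B:[] C:[pong]
After 5 (send(from=B, to=C, msg='data')): A:[resp] B:[] C:[pong,data]
After 6 (send(from=C, to=B, msg='tick')): A:[resp] B:[tick] C:[pong,data]
After 7 (process(B)): A:[resp] B:[] C:[pong,data]
After 8 (send(from=A, to=B, msg='err')): A:[resp] B:[err] C:[pong,data]
After 9 (process(B)): A:[resp] B:[] C:[pong,data]
After 10 (send(from=B, to=A, msg='req')): A:[resp,req] B:[] C:[pong,data]
After 11 (send(from=B, to=C, msg='bye')): A:[resp,req] B:[] C:[pong,data,bye]
After 12 (process(B)): A:[resp,req] B:[] C:[pong,data,bye]

pong,data,bye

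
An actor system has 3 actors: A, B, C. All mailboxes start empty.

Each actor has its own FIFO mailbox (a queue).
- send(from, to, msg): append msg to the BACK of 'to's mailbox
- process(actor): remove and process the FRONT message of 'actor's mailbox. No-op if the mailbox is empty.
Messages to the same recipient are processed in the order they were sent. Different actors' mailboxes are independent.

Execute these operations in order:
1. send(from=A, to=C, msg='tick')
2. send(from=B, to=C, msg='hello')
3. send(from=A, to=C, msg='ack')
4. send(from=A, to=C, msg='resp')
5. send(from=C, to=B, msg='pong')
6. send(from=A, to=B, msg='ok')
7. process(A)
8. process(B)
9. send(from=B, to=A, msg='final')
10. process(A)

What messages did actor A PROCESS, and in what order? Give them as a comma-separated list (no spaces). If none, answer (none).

Answer: final

Derivation:
After 1 (send(from=A, to=C, msg='tick')): A:[] B:[] C:[tick]
After 2 (send(from=B, to=C, msg='hello')): A:[] B:[] C:[tick,hello]
After 3 (send(from=A, to=C, msg='ack')): A:[] B:[] C:[tick,hello,ack]
After 4 (send(from=A, to=C, msg='resp')): A:[] B:[] C:[tick,hello,ack,resp]
After 5 (send(from=C, to=B, msg='pong')): A:[] B:[pong] C:[tick,hello,ack,resp]
After 6 (send(from=A, to=B, msg='ok')): A:[] B:[pong,ok] C:[tick,hello,ack,resp]
After 7 (process(A)): A:[] B:[pong,ok] C:[tick,hello,ack,resp]
After 8 (process(B)): A:[] B:[ok] C:[tick,hello,ack,resp]
After 9 (send(from=B, to=A, msg='final')): A:[final] B:[ok] C:[tick,hello,ack,resp]
After 10 (process(A)): A:[] B:[ok] C:[tick,hello,ack,resp]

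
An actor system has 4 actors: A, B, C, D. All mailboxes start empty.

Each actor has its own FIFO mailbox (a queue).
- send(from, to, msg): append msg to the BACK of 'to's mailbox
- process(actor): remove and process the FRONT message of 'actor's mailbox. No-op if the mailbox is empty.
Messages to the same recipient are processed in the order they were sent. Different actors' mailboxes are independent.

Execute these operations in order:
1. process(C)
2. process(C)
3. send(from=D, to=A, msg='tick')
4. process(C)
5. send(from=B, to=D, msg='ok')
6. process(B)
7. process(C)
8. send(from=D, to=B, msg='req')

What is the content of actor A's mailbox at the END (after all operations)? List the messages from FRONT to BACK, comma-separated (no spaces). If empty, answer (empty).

After 1 (process(C)): A:[] B:[] C:[] D:[]
After 2 (process(C)): A:[] B:[] C:[] D:[]
After 3 (send(from=D, to=A, msg='tick')): A:[tick] B:[] C:[] D:[]
After 4 (process(C)): A:[tick] B:[] C:[] D:[]
After 5 (send(from=B, to=D, msg='ok')): A:[tick] B:[] C:[] D:[ok]
After 6 (process(B)): A:[tick] B:[] C:[] D:[ok]
After 7 (process(C)): A:[tick] B:[] C:[] D:[ok]
After 8 (send(from=D, to=B, msg='req')): A:[tick] B:[req] C:[] D:[ok]

Answer: tick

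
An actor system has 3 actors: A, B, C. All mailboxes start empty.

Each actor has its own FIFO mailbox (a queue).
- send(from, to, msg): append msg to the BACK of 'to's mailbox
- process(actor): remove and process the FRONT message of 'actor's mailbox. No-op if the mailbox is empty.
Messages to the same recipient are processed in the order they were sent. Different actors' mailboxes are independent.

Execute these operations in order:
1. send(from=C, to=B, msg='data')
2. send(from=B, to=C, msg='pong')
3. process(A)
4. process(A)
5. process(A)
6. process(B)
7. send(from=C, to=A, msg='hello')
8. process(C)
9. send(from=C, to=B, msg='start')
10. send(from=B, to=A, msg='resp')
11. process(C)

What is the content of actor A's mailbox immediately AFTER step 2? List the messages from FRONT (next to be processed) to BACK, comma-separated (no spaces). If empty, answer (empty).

After 1 (send(from=C, to=B, msg='data')): A:[] B:[data] C:[]
After 2 (send(from=B, to=C, msg='pong')): A:[] B:[data] C:[pong]

(empty)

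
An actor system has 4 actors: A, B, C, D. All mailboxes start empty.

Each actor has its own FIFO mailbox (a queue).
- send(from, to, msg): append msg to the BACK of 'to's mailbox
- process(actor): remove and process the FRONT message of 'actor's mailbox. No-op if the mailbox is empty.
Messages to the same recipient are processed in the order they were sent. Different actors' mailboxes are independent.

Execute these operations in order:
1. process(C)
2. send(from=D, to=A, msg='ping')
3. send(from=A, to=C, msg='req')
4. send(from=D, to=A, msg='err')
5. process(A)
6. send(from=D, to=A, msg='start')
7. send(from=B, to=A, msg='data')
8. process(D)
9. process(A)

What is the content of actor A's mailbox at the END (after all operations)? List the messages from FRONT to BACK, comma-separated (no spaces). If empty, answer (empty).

Answer: start,data

Derivation:
After 1 (process(C)): A:[] B:[] C:[] D:[]
After 2 (send(from=D, to=A, msg='ping')): A:[ping] B:[] C:[] D:[]
After 3 (send(from=A, to=C, msg='req')): A:[ping] B:[] C:[req] D:[]
After 4 (send(from=D, to=A, msg='err')): A:[ping,err] B:[] C:[req] D:[]
After 5 (process(A)): A:[err] B:[] C:[req] D:[]
After 6 (send(from=D, to=A, msg='start')): A:[err,start] B:[] C:[req] D:[]
After 7 (send(from=B, to=A, msg='data')): A:[err,start,data] B:[] C:[req] D:[]
After 8 (process(D)): A:[err,start,data] B:[] C:[req] D:[]
After 9 (process(A)): A:[start,data] B:[] C:[req] D:[]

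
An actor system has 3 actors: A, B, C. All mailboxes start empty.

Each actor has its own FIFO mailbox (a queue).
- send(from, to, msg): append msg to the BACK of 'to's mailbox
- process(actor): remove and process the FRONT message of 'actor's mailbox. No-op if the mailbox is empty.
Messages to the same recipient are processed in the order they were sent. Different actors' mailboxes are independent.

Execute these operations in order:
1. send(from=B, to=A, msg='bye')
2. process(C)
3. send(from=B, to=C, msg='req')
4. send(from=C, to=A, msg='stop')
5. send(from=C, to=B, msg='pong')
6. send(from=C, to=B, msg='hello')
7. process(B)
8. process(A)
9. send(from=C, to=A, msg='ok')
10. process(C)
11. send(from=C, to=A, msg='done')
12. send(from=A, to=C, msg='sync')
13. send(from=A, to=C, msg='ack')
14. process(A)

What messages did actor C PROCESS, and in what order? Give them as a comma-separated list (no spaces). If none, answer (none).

Answer: req

Derivation:
After 1 (send(from=B, to=A, msg='bye')): A:[bye] B:[] C:[]
After 2 (process(C)): A:[bye] B:[] C:[]
After 3 (send(from=B, to=C, msg='req')): A:[bye] B:[] C:[req]
After 4 (send(from=C, to=A, msg='stop')): A:[bye,stop] B:[] C:[req]
After 5 (send(from=C, to=B, msg='pong')): A:[bye,stop] B:[pong] C:[req]
After 6 (send(from=C, to=B, msg='hello')): A:[bye,stop] B:[pong,hello] C:[req]
After 7 (process(B)): A:[bye,stop] B:[hello] C:[req]
After 8 (process(A)): A:[stop] B:[hello] C:[req]
After 9 (send(from=C, to=A, msg='ok')): A:[stop,ok] B:[hello] C:[req]
After 10 (process(C)): A:[stop,ok] B:[hello] C:[]
After 11 (send(from=C, to=A, msg='done')): A:[stop,ok,done] B:[hello] C:[]
After 12 (send(from=A, to=C, msg='sync')): A:[stop,ok,done] B:[hello] C:[sync]
After 13 (send(from=A, to=C, msg='ack')): A:[stop,ok,done] B:[hello] C:[sync,ack]
After 14 (process(A)): A:[ok,done] B:[hello] C:[sync,ack]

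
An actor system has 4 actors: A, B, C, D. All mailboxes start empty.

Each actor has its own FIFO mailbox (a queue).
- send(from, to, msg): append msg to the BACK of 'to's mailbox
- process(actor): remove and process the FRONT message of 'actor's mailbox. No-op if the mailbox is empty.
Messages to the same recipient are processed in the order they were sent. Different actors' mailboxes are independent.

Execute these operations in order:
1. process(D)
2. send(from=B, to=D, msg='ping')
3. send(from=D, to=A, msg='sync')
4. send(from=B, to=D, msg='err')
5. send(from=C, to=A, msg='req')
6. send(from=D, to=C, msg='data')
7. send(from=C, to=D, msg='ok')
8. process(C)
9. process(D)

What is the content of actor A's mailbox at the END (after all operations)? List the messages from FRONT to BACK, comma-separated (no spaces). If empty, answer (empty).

After 1 (process(D)): A:[] B:[] C:[] D:[]
After 2 (send(from=B, to=D, msg='ping')): A:[] B:[] C:[] D:[ping]
After 3 (send(from=D, to=A, msg='sync')): A:[sync] B:[] C:[] D:[ping]
After 4 (send(from=B, to=D, msg='err')): A:[sync] B:[] C:[] D:[ping,err]
After 5 (send(from=C, to=A, msg='req')): A:[sync,req] B:[] C:[] D:[ping,err]
After 6 (send(from=D, to=C, msg='data')): A:[sync,req] B:[] C:[data] D:[ping,err]
After 7 (send(from=C, to=D, msg='ok')): A:[sync,req] B:[] C:[data] D:[ping,err,ok]
After 8 (process(C)): A:[sync,req] B:[] C:[] D:[ping,err,ok]
After 9 (process(D)): A:[sync,req] B:[] C:[] D:[err,ok]

Answer: sync,req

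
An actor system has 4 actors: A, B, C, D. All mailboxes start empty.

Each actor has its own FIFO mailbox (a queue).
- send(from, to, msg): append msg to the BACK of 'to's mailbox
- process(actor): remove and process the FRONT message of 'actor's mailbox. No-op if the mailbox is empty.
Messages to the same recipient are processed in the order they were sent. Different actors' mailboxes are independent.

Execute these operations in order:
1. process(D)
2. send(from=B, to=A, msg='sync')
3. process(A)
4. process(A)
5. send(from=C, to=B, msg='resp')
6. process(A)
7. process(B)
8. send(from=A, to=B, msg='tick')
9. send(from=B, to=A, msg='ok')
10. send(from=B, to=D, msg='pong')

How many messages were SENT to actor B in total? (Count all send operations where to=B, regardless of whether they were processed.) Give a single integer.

Answer: 2

Derivation:
After 1 (process(D)): A:[] B:[] C:[] D:[]
After 2 (send(from=B, to=A, msg='sync')): A:[sync] B:[] C:[] D:[]
After 3 (process(A)): A:[] B:[] C:[] D:[]
After 4 (process(A)): A:[] B:[] C:[] D:[]
After 5 (send(from=C, to=B, msg='resp')): A:[] B:[resp] C:[] D:[]
After 6 (process(A)): A:[] B:[resp] C:[] D:[]
After 7 (process(B)): A:[] B:[] C:[] D:[]
After 8 (send(from=A, to=B, msg='tick')): A:[] B:[tick] C:[] D:[]
After 9 (send(from=B, to=A, msg='ok')): A:[ok] B:[tick] C:[] D:[]
After 10 (send(from=B, to=D, msg='pong')): A:[ok] B:[tick] C:[] D:[pong]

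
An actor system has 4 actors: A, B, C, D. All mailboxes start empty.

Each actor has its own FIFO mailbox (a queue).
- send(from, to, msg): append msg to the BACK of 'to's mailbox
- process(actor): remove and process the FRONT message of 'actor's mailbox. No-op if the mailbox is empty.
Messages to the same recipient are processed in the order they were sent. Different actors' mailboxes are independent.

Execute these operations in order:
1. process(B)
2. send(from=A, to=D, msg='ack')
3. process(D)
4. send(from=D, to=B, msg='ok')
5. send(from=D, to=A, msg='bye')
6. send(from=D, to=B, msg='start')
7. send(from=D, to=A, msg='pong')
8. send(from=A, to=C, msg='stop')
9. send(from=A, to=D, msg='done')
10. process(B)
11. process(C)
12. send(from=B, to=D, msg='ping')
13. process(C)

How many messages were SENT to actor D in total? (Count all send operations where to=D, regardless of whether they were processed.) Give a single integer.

Answer: 3

Derivation:
After 1 (process(B)): A:[] B:[] C:[] D:[]
After 2 (send(from=A, to=D, msg='ack')): A:[] B:[] C:[] D:[ack]
After 3 (process(D)): A:[] B:[] C:[] D:[]
After 4 (send(from=D, to=B, msg='ok')): A:[] B:[ok] C:[] D:[]
After 5 (send(from=D, to=A, msg='bye')): A:[bye] B:[ok] C:[] D:[]
After 6 (send(from=D, to=B, msg='start')): A:[bye] B:[ok,start] C:[] D:[]
After 7 (send(from=D, to=A, msg='pong')): A:[bye,pong] B:[ok,start] C:[] D:[]
After 8 (send(from=A, to=C, msg='stop')): A:[bye,pong] B:[ok,start] C:[stop] D:[]
After 9 (send(from=A, to=D, msg='done')): A:[bye,pong] B:[ok,start] C:[stop] D:[done]
After 10 (process(B)): A:[bye,pong] B:[start] C:[stop] D:[done]
After 11 (process(C)): A:[bye,pong] B:[start] C:[] D:[done]
After 12 (send(from=B, to=D, msg='ping')): A:[bye,pong] B:[start] C:[] D:[done,ping]
After 13 (process(C)): A:[bye,pong] B:[start] C:[] D:[done,ping]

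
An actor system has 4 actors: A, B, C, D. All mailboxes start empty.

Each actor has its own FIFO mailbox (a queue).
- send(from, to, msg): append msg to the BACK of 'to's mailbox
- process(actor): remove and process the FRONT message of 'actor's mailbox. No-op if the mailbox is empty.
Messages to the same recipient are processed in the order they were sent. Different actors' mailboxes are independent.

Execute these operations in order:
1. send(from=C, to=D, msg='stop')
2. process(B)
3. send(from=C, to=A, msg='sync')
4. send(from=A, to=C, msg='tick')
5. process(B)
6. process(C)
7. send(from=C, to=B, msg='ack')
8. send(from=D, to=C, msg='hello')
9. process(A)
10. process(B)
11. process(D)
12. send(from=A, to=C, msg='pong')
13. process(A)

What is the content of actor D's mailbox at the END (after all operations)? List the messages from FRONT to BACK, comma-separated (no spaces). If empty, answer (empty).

After 1 (send(from=C, to=D, msg='stop')): A:[] B:[] C:[] D:[stop]
After 2 (process(B)): A:[] B:[] C:[] D:[stop]
After 3 (send(from=C, to=A, msg='sync')): A:[sync] B:[] C:[] D:[stop]
After 4 (send(from=A, to=C, msg='tick')): A:[sync] B:[] C:[tick] D:[stop]
After 5 (process(B)): A:[sync] B:[] C:[tick] D:[stop]
After 6 (process(C)): A:[sync] B:[] C:[] D:[stop]
After 7 (send(from=C, to=B, msg='ack')): A:[sync] B:[ack] C:[] D:[stop]
After 8 (send(from=D, to=C, msg='hello')): A:[sync] B:[ack] C:[hello] D:[stop]
After 9 (process(A)): A:[] B:[ack] C:[hello] D:[stop]
After 10 (process(B)): A:[] B:[] C:[hello] D:[stop]
After 11 (process(D)): A:[] B:[] C:[hello] D:[]
After 12 (send(from=A, to=C, msg='pong')): A:[] B:[] C:[hello,pong] D:[]
After 13 (process(A)): A:[] B:[] C:[hello,pong] D:[]

Answer: (empty)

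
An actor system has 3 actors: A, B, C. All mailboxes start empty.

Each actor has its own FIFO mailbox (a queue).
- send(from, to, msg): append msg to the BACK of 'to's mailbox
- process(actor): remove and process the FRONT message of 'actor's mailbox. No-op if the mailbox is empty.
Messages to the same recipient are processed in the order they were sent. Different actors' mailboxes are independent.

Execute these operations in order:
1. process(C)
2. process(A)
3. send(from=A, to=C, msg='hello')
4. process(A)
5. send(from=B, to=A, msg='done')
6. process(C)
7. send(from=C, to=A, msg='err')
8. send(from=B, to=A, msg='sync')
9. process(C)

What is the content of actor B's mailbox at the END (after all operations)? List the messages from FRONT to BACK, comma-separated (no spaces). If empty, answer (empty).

After 1 (process(C)): A:[] B:[] C:[]
After 2 (process(A)): A:[] B:[] C:[]
After 3 (send(from=A, to=C, msg='hello')): A:[] B:[] C:[hello]
After 4 (process(A)): A:[] B:[] C:[hello]
After 5 (send(from=B, to=A, msg='done')): A:[done] B:[] C:[hello]
After 6 (process(C)): A:[done] B:[] C:[]
After 7 (send(from=C, to=A, msg='err')): A:[done,err] B:[] C:[]
After 8 (send(from=B, to=A, msg='sync')): A:[done,err,sync] B:[] C:[]
After 9 (process(C)): A:[done,err,sync] B:[] C:[]

Answer: (empty)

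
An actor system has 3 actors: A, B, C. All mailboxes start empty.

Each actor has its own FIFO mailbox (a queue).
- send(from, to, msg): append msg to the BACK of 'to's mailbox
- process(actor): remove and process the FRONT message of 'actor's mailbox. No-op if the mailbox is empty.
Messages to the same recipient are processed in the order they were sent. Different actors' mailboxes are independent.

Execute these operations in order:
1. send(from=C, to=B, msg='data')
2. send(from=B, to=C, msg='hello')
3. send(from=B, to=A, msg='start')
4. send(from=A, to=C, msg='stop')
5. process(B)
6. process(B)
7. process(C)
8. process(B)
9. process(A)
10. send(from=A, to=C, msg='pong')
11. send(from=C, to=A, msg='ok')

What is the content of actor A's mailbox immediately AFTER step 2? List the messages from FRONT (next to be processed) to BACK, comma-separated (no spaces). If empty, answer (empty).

After 1 (send(from=C, to=B, msg='data')): A:[] B:[data] C:[]
After 2 (send(from=B, to=C, msg='hello')): A:[] B:[data] C:[hello]

(empty)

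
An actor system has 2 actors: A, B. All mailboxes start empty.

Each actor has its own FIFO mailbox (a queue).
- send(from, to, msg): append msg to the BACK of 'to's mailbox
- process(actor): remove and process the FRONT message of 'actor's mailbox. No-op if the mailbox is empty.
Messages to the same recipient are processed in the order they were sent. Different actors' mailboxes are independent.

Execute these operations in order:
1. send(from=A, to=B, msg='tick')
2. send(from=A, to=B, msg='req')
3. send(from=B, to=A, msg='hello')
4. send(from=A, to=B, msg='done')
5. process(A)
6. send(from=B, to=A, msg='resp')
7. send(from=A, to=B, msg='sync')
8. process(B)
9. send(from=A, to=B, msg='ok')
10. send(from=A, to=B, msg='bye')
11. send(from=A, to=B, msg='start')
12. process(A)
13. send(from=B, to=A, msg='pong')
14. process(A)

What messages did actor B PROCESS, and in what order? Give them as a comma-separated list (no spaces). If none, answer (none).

Answer: tick

Derivation:
After 1 (send(from=A, to=B, msg='tick')): A:[] B:[tick]
After 2 (send(from=A, to=B, msg='req')): A:[] B:[tick,req]
After 3 (send(from=B, to=A, msg='hello')): A:[hello] B:[tick,req]
After 4 (send(from=A, to=B, msg='done')): A:[hello] B:[tick,req,done]
After 5 (process(A)): A:[] B:[tick,req,done]
After 6 (send(from=B, to=A, msg='resp')): A:[resp] B:[tick,req,done]
After 7 (send(from=A, to=B, msg='sync')): A:[resp] B:[tick,req,done,sync]
After 8 (process(B)): A:[resp] B:[req,done,sync]
After 9 (send(from=A, to=B, msg='ok')): A:[resp] B:[req,done,sync,ok]
After 10 (send(from=A, to=B, msg='bye')): A:[resp] B:[req,done,sync,ok,bye]
After 11 (send(from=A, to=B, msg='start')): A:[resp] B:[req,done,sync,ok,bye,start]
After 12 (process(A)): A:[] B:[req,done,sync,ok,bye,start]
After 13 (send(from=B, to=A, msg='pong')): A:[pong] B:[req,done,sync,ok,bye,start]
After 14 (process(A)): A:[] B:[req,done,sync,ok,bye,start]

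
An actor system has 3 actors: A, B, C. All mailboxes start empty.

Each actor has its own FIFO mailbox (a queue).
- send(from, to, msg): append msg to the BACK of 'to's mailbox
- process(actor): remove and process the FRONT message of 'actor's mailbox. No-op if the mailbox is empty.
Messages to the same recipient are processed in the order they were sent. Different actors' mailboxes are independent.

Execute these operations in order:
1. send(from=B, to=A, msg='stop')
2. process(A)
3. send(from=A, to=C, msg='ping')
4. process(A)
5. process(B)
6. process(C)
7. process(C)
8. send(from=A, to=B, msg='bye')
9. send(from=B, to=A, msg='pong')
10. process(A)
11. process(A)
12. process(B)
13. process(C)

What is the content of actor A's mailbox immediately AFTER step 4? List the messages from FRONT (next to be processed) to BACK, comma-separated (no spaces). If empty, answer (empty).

After 1 (send(from=B, to=A, msg='stop')): A:[stop] B:[] C:[]
After 2 (process(A)): A:[] B:[] C:[]
After 3 (send(from=A, to=C, msg='ping')): A:[] B:[] C:[ping]
After 4 (process(A)): A:[] B:[] C:[ping]

(empty)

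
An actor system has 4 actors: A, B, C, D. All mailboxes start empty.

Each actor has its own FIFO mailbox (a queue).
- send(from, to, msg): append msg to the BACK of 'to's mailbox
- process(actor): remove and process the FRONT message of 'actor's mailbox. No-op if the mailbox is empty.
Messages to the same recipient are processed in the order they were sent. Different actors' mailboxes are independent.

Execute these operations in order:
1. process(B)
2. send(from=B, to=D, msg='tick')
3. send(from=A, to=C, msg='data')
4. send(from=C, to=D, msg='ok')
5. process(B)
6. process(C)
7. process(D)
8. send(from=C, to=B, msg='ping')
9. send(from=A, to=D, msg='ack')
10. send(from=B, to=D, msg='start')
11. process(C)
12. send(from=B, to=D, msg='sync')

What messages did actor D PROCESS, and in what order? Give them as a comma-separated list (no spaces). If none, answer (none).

Answer: tick

Derivation:
After 1 (process(B)): A:[] B:[] C:[] D:[]
After 2 (send(from=B, to=D, msg='tick')): A:[] B:[] C:[] D:[tick]
After 3 (send(from=A, to=C, msg='data')): A:[] B:[] C:[data] D:[tick]
After 4 (send(from=C, to=D, msg='ok')): A:[] B:[] C:[data] D:[tick,ok]
After 5 (process(B)): A:[] B:[] C:[data] D:[tick,ok]
After 6 (process(C)): A:[] B:[] C:[] D:[tick,ok]
After 7 (process(D)): A:[] B:[] C:[] D:[ok]
After 8 (send(from=C, to=B, msg='ping')): A:[] B:[ping] C:[] D:[ok]
After 9 (send(from=A, to=D, msg='ack')): A:[] B:[ping] C:[] D:[ok,ack]
After 10 (send(from=B, to=D, msg='start')): A:[] B:[ping] C:[] D:[ok,ack,start]
After 11 (process(C)): A:[] B:[ping] C:[] D:[ok,ack,start]
After 12 (send(from=B, to=D, msg='sync')): A:[] B:[ping] C:[] D:[ok,ack,start,sync]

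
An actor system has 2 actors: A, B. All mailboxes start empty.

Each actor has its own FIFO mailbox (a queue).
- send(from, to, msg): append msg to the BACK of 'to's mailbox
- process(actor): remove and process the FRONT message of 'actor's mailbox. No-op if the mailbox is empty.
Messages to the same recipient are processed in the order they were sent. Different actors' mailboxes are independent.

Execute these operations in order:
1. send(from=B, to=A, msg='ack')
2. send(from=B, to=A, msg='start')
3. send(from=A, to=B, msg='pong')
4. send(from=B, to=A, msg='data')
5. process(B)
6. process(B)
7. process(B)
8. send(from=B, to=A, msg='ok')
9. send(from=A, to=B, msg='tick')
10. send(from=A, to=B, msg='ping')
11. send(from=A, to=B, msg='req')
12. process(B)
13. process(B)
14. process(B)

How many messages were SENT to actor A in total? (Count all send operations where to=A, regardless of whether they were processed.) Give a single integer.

After 1 (send(from=B, to=A, msg='ack')): A:[ack] B:[]
After 2 (send(from=B, to=A, msg='start')): A:[ack,start] B:[]
After 3 (send(from=A, to=B, msg='pong')): A:[ack,start] B:[pong]
After 4 (send(from=B, to=A, msg='data')): A:[ack,start,data] B:[pong]
After 5 (process(B)): A:[ack,start,data] B:[]
After 6 (process(B)): A:[ack,start,data] B:[]
After 7 (process(B)): A:[ack,start,data] B:[]
After 8 (send(from=B, to=A, msg='ok')): A:[ack,start,data,ok] B:[]
After 9 (send(from=A, to=B, msg='tick')): A:[ack,start,data,ok] B:[tick]
After 10 (send(from=A, to=B, msg='ping')): A:[ack,start,data,ok] B:[tick,ping]
After 11 (send(from=A, to=B, msg='req')): A:[ack,start,data,ok] B:[tick,ping,req]
After 12 (process(B)): A:[ack,start,data,ok] B:[ping,req]
After 13 (process(B)): A:[ack,start,data,ok] B:[req]
After 14 (process(B)): A:[ack,start,data,ok] B:[]

Answer: 4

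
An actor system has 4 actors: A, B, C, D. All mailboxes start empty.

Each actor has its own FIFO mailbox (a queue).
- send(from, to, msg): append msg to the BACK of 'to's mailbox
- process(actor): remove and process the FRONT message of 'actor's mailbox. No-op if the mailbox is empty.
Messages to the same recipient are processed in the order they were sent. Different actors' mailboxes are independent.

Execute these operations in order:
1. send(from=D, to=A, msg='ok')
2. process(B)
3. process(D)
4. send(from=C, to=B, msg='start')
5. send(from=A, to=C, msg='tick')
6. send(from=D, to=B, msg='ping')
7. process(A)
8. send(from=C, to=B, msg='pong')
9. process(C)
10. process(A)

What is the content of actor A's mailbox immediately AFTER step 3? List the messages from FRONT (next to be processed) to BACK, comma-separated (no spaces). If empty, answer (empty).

After 1 (send(from=D, to=A, msg='ok')): A:[ok] B:[] C:[] D:[]
After 2 (process(B)): A:[ok] B:[] C:[] D:[]
After 3 (process(D)): A:[ok] B:[] C:[] D:[]

ok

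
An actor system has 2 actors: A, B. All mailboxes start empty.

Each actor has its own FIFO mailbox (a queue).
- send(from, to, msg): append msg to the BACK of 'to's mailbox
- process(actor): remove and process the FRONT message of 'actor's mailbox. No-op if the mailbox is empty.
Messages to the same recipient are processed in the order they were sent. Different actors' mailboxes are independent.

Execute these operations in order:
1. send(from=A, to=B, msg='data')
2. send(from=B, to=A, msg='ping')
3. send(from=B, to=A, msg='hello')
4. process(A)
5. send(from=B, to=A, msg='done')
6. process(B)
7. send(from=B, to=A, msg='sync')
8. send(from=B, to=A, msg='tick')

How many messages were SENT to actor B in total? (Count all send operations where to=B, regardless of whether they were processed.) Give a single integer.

Answer: 1

Derivation:
After 1 (send(from=A, to=B, msg='data')): A:[] B:[data]
After 2 (send(from=B, to=A, msg='ping')): A:[ping] B:[data]
After 3 (send(from=B, to=A, msg='hello')): A:[ping,hello] B:[data]
After 4 (process(A)): A:[hello] B:[data]
After 5 (send(from=B, to=A, msg='done')): A:[hello,done] B:[data]
After 6 (process(B)): A:[hello,done] B:[]
After 7 (send(from=B, to=A, msg='sync')): A:[hello,done,sync] B:[]
After 8 (send(from=B, to=A, msg='tick')): A:[hello,done,sync,tick] B:[]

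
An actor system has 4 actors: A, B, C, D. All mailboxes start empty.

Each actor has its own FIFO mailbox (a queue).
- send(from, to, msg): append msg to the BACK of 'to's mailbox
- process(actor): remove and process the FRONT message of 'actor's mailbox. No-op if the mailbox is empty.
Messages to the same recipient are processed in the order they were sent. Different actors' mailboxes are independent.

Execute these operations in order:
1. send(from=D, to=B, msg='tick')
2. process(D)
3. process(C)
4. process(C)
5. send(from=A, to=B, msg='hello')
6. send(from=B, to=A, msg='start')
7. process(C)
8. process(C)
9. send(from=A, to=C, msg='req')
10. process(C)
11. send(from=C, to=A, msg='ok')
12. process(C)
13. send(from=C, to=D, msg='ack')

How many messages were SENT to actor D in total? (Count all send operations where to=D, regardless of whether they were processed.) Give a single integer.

After 1 (send(from=D, to=B, msg='tick')): A:[] B:[tick] C:[] D:[]
After 2 (process(D)): A:[] B:[tick] C:[] D:[]
After 3 (process(C)): A:[] B:[tick] C:[] D:[]
After 4 (process(C)): A:[] B:[tick] C:[] D:[]
After 5 (send(from=A, to=B, msg='hello')): A:[] B:[tick,hello] C:[] D:[]
After 6 (send(from=B, to=A, msg='start')): A:[start] B:[tick,hello] C:[] D:[]
After 7 (process(C)): A:[start] B:[tick,hello] C:[] D:[]
After 8 (process(C)): A:[start] B:[tick,hello] C:[] D:[]
After 9 (send(from=A, to=C, msg='req')): A:[start] B:[tick,hello] C:[req] D:[]
After 10 (process(C)): A:[start] B:[tick,hello] C:[] D:[]
After 11 (send(from=C, to=A, msg='ok')): A:[start,ok] B:[tick,hello] C:[] D:[]
After 12 (process(C)): A:[start,ok] B:[tick,hello] C:[] D:[]
After 13 (send(from=C, to=D, msg='ack')): A:[start,ok] B:[tick,hello] C:[] D:[ack]

Answer: 1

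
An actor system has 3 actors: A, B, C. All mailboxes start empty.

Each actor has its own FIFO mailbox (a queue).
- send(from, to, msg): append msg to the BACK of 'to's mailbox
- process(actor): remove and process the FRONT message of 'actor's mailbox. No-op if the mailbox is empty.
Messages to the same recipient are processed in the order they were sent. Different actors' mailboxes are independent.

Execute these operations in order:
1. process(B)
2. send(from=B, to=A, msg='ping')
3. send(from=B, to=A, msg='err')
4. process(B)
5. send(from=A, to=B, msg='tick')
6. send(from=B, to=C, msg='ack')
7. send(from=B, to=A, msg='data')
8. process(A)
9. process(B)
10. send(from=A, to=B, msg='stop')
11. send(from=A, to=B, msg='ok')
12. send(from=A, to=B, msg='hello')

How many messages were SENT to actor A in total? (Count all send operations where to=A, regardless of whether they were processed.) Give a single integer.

After 1 (process(B)): A:[] B:[] C:[]
After 2 (send(from=B, to=A, msg='ping')): A:[ping] B:[] C:[]
After 3 (send(from=B, to=A, msg='err')): A:[ping,err] B:[] C:[]
After 4 (process(B)): A:[ping,err] B:[] C:[]
After 5 (send(from=A, to=B, msg='tick')): A:[ping,err] B:[tick] C:[]
After 6 (send(from=B, to=C, msg='ack')): A:[ping,err] B:[tick] C:[ack]
After 7 (send(from=B, to=A, msg='data')): A:[ping,err,data] B:[tick] C:[ack]
After 8 (process(A)): A:[err,data] B:[tick] C:[ack]
After 9 (process(B)): A:[err,data] B:[] C:[ack]
After 10 (send(from=A, to=B, msg='stop')): A:[err,data] B:[stop] C:[ack]
After 11 (send(from=A, to=B, msg='ok')): A:[err,data] B:[stop,ok] C:[ack]
After 12 (send(from=A, to=B, msg='hello')): A:[err,data] B:[stop,ok,hello] C:[ack]

Answer: 3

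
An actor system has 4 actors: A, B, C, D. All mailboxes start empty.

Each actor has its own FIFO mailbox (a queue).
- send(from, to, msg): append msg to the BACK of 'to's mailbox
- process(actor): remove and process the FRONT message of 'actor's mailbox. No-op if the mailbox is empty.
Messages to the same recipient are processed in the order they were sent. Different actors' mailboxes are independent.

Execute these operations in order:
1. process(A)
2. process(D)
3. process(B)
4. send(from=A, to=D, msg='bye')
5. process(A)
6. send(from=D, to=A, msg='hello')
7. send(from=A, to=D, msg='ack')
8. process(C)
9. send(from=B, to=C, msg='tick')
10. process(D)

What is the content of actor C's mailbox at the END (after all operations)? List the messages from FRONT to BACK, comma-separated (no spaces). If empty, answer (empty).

Answer: tick

Derivation:
After 1 (process(A)): A:[] B:[] C:[] D:[]
After 2 (process(D)): A:[] B:[] C:[] D:[]
After 3 (process(B)): A:[] B:[] C:[] D:[]
After 4 (send(from=A, to=D, msg='bye')): A:[] B:[] C:[] D:[bye]
After 5 (process(A)): A:[] B:[] C:[] D:[bye]
After 6 (send(from=D, to=A, msg='hello')): A:[hello] B:[] C:[] D:[bye]
After 7 (send(from=A, to=D, msg='ack')): A:[hello] B:[] C:[] D:[bye,ack]
After 8 (process(C)): A:[hello] B:[] C:[] D:[bye,ack]
After 9 (send(from=B, to=C, msg='tick')): A:[hello] B:[] C:[tick] D:[bye,ack]
After 10 (process(D)): A:[hello] B:[] C:[tick] D:[ack]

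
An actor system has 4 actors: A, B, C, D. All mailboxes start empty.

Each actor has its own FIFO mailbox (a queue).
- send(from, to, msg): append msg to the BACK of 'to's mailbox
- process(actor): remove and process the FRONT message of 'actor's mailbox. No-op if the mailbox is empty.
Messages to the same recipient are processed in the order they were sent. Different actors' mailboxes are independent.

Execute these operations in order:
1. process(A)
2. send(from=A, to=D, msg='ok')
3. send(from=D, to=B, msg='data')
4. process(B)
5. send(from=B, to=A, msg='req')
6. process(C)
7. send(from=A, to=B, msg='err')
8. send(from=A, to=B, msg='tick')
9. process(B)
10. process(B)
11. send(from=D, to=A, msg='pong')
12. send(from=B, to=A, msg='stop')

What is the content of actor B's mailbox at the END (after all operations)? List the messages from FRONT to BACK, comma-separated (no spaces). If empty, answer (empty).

After 1 (process(A)): A:[] B:[] C:[] D:[]
After 2 (send(from=A, to=D, msg='ok')): A:[] B:[] C:[] D:[ok]
After 3 (send(from=D, to=B, msg='data')): A:[] B:[data] C:[] D:[ok]
After 4 (process(B)): A:[] B:[] C:[] D:[ok]
After 5 (send(from=B, to=A, msg='req')): A:[req] B:[] C:[] D:[ok]
After 6 (process(C)): A:[req] B:[] C:[] D:[ok]
After 7 (send(from=A, to=B, msg='err')): A:[req] B:[err] C:[] D:[ok]
After 8 (send(from=A, to=B, msg='tick')): A:[req] B:[err,tick] C:[] D:[ok]
After 9 (process(B)): A:[req] B:[tick] C:[] D:[ok]
After 10 (process(B)): A:[req] B:[] C:[] D:[ok]
After 11 (send(from=D, to=A, msg='pong')): A:[req,pong] B:[] C:[] D:[ok]
After 12 (send(from=B, to=A, msg='stop')): A:[req,pong,stop] B:[] C:[] D:[ok]

Answer: (empty)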